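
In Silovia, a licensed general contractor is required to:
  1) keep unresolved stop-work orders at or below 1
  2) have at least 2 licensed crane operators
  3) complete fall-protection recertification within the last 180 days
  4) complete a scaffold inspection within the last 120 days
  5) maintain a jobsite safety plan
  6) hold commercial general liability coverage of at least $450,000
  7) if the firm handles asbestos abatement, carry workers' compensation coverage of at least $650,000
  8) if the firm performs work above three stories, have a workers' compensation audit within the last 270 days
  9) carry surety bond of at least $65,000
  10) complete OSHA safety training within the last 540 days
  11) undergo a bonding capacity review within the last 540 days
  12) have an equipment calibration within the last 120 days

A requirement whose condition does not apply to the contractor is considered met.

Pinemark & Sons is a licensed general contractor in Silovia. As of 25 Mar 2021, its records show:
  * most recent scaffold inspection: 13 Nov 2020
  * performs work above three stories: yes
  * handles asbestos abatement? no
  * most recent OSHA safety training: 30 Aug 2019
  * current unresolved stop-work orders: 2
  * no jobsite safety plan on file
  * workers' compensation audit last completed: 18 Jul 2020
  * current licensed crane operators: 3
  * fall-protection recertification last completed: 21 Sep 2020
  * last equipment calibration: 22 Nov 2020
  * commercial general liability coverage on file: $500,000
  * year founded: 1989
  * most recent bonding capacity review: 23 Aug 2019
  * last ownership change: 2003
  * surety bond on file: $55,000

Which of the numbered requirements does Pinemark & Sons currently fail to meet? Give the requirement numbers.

1. unresolved stop-work orders 2 > 1 → not met
2. licensed crane operators 3 ≥ 2 → met
3. fall-protection recertification 185 days ago vs limit 180 → not met
4. scaffold inspection 132 days ago vs limit 120 → not met
5. jobsite safety plan absent → not met
6. commercial general liability coverage $500,000 ≥ $450,000 → met
7. condition 'handles asbestos abatement' does not hold → requirement n/a → met
8. condition 'performs work above three stories' holds; workers' compensation audit 250 days ago vs limit 270 → met
9. surety bond $55,000 < $65,000 → not met
10. OSHA safety training 573 days ago vs limit 540 → not met
11. bonding capacity review 580 days ago vs limit 540 → not met
12. equipment calibration 123 days ago vs limit 120 → not met
Not met: 1, 3, 4, 5, 9, 10, 11, 12

1, 3, 4, 5, 9, 10, 11, 12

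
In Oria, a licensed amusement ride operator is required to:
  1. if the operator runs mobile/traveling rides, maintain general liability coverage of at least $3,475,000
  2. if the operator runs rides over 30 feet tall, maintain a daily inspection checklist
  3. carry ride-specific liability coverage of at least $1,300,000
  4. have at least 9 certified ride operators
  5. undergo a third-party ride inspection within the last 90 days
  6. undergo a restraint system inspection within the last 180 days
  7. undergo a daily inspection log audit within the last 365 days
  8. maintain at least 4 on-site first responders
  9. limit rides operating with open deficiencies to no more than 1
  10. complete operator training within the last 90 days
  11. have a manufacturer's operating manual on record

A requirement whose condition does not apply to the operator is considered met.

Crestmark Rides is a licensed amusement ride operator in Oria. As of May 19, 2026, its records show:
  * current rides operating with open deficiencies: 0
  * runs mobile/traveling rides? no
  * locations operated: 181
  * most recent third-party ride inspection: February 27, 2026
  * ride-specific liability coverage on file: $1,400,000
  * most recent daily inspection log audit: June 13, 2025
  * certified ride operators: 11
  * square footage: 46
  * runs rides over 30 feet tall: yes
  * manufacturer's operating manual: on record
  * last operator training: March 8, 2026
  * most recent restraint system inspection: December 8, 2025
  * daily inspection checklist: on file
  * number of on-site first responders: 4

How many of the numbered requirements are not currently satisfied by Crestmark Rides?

1. condition 'runs mobile/traveling rides' does not hold → requirement n/a → met
2. condition 'runs rides over 30 feet tall' holds; daily inspection checklist present → met
3. ride-specific liability coverage $1,400,000 ≥ $1,300,000 → met
4. certified ride operators 11 ≥ 9 → met
5. third-party ride inspection 81 days ago vs limit 90 → met
6. restraint system inspection 162 days ago vs limit 180 → met
7. daily inspection log audit 340 days ago vs limit 365 → met
8. on-site first responders 4 ≥ 4 → met
9. rides operating with open deficiencies 0 ≤ 1 → met
10. operator training 72 days ago vs limit 90 → met
11. manufacturer's operating manual present → met
Not met: 0 of 11

0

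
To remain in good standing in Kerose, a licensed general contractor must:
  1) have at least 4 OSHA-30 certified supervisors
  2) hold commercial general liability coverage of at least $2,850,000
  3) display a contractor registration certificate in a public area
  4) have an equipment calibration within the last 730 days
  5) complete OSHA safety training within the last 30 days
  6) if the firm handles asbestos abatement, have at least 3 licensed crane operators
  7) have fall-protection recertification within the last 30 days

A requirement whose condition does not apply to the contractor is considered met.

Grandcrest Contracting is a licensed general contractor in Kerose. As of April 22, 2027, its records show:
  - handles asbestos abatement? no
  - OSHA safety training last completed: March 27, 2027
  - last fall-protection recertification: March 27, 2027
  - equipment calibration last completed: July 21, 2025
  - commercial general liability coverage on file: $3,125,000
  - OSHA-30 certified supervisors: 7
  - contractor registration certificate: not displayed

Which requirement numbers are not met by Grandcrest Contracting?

3

1. OSHA-30 certified supervisors 7 ≥ 4 → met
2. commercial general liability coverage $3,125,000 ≥ $2,850,000 → met
3. contractor registration certificate absent → not met
4. equipment calibration 640 days ago vs limit 730 → met
5. OSHA safety training 26 days ago vs limit 30 → met
6. condition 'handles asbestos abatement' does not hold → requirement n/a → met
7. fall-protection recertification 26 days ago vs limit 30 → met
Not met: 3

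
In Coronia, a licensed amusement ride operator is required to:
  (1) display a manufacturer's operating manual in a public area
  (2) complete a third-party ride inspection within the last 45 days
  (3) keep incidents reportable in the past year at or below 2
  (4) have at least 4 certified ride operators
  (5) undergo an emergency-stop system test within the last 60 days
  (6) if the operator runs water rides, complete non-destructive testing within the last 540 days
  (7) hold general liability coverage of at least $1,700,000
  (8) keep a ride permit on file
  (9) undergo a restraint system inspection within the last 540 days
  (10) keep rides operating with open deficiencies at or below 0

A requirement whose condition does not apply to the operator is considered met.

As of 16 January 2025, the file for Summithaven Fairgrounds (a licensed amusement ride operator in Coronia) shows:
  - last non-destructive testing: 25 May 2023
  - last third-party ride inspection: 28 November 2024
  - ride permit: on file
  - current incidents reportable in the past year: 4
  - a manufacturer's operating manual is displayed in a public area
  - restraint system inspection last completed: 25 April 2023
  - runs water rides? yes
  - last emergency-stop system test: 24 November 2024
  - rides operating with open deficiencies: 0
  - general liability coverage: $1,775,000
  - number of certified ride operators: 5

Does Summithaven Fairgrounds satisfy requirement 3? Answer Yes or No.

No

3. incidents reportable in the past year 4 > 2 → not met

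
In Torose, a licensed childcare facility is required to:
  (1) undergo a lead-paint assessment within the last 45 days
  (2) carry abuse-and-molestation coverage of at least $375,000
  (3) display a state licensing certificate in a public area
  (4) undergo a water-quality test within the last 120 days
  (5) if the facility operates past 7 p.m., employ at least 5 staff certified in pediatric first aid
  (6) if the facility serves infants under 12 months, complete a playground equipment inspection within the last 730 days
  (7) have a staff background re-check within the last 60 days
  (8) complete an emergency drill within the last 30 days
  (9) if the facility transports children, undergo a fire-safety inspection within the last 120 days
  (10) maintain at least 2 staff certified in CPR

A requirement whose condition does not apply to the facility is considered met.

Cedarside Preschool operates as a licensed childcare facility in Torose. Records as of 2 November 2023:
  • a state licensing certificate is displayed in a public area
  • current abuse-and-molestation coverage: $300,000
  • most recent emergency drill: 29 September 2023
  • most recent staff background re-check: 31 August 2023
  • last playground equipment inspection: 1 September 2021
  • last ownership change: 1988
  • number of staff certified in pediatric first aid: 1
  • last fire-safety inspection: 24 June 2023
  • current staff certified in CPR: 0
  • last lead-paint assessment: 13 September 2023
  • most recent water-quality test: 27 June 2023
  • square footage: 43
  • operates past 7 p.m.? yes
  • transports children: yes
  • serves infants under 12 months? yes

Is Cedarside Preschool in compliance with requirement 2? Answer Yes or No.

2. abuse-and-molestation coverage $300,000 < $375,000 → not met

No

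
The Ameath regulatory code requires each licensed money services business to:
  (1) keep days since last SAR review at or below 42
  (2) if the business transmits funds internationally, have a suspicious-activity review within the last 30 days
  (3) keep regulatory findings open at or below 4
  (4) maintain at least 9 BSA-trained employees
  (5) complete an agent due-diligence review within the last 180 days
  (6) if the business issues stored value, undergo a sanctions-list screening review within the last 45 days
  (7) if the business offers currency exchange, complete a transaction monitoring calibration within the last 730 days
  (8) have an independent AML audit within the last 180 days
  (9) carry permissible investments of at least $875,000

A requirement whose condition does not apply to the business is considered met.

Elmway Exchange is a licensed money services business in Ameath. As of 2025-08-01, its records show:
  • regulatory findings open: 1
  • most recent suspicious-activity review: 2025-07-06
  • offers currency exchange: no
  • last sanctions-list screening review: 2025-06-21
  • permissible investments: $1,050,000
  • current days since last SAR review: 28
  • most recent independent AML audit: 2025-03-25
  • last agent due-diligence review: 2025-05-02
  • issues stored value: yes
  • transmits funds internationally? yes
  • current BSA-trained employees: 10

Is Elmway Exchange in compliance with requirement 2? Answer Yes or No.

2. condition 'transmits funds internationally' holds; suspicious-activity review 26 days ago vs limit 30 → met

Yes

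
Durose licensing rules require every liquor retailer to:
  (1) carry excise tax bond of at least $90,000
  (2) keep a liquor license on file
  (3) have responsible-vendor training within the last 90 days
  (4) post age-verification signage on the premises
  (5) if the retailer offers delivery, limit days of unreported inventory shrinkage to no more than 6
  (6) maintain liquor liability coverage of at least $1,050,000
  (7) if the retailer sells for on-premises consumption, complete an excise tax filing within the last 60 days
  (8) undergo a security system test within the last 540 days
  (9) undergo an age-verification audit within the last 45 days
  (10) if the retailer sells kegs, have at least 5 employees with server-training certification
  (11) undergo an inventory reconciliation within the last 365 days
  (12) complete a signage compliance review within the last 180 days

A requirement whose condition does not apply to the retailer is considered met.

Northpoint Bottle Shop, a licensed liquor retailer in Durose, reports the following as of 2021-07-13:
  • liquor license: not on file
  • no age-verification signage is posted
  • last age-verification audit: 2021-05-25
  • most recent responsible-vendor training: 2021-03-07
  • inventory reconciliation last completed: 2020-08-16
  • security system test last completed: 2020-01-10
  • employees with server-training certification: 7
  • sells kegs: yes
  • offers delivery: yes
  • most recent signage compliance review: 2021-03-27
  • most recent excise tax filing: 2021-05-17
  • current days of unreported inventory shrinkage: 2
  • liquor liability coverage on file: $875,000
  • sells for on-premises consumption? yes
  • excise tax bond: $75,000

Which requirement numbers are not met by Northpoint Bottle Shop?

1, 2, 3, 4, 6, 8, 9

1. excise tax bond $75,000 < $90,000 → not met
2. liquor license absent → not met
3. responsible-vendor training 128 days ago vs limit 90 → not met
4. age-verification signage absent → not met
5. condition 'offers delivery' holds; days of unreported inventory shrinkage 2 ≤ 6 → met
6. liquor liability coverage $875,000 < $1,050,000 → not met
7. condition 'sells for on-premises consumption' holds; excise tax filing 57 days ago vs limit 60 → met
8. security system test 550 days ago vs limit 540 → not met
9. age-verification audit 49 days ago vs limit 45 → not met
10. condition 'sells kegs' holds; employees with server-training certification 7 ≥ 5 → met
11. inventory reconciliation 331 days ago vs limit 365 → met
12. signage compliance review 108 days ago vs limit 180 → met
Not met: 1, 2, 3, 4, 6, 8, 9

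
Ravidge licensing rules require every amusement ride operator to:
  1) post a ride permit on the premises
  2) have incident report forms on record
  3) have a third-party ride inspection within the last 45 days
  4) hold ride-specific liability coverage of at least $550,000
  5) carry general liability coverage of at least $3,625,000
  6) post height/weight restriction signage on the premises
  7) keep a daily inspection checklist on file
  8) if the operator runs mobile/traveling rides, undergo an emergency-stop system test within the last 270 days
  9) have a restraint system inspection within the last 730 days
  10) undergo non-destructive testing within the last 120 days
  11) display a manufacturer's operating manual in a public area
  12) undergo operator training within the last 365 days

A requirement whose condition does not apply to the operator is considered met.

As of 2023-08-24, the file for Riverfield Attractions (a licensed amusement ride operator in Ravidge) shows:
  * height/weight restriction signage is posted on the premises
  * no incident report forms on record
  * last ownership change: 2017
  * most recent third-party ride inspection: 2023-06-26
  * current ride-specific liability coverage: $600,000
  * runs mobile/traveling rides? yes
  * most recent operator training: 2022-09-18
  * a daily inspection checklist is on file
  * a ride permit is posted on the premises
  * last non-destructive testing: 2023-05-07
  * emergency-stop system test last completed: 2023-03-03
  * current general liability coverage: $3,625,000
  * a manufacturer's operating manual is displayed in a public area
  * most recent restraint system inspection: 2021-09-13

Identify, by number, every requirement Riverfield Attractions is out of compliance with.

2, 3

1. ride permit present → met
2. incident report forms absent → not met
3. third-party ride inspection 59 days ago vs limit 45 → not met
4. ride-specific liability coverage $600,000 ≥ $550,000 → met
5. general liability coverage $3,625,000 ≥ $3,625,000 → met
6. height/weight restriction signage present → met
7. daily inspection checklist present → met
8. condition 'runs mobile/traveling rides' holds; emergency-stop system test 174 days ago vs limit 270 → met
9. restraint system inspection 710 days ago vs limit 730 → met
10. non-destructive testing 109 days ago vs limit 120 → met
11. manufacturer's operating manual present → met
12. operator training 340 days ago vs limit 365 → met
Not met: 2, 3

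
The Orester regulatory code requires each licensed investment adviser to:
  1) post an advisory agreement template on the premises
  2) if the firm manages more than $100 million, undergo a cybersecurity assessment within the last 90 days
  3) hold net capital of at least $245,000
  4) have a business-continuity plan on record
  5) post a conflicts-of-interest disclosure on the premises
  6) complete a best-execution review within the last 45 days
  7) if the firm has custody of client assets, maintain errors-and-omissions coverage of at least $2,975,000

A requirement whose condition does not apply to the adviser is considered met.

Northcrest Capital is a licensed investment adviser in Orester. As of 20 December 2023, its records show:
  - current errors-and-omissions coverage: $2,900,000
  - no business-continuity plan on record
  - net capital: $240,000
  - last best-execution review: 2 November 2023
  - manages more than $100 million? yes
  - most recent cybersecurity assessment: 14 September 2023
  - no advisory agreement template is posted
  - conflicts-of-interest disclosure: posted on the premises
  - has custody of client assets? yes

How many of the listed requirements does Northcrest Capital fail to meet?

6

1. advisory agreement template absent → not met
2. condition 'manages more than $100 million' holds; cybersecurity assessment 97 days ago vs limit 90 → not met
3. net capital $240,000 < $245,000 → not met
4. business-continuity plan absent → not met
5. conflicts-of-interest disclosure present → met
6. best-execution review 48 days ago vs limit 45 → not met
7. condition 'has custody of client assets' holds; errors-and-omissions coverage $2,900,000 < $2,975,000 → not met
Not met: 6 of 7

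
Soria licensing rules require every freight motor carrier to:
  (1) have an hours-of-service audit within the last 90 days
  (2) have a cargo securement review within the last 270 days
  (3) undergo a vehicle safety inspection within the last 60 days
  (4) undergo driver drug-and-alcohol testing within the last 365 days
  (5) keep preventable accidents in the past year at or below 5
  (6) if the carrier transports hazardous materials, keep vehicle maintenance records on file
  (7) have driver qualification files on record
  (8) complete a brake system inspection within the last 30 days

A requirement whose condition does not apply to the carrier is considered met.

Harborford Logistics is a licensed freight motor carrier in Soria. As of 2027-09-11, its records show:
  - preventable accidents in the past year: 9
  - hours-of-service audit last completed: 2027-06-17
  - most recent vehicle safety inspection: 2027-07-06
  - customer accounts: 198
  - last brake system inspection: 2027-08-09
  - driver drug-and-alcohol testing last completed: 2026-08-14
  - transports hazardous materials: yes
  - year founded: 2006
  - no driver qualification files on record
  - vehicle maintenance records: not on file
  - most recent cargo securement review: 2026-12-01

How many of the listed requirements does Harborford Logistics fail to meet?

1. hours-of-service audit 86 days ago vs limit 90 → met
2. cargo securement review 284 days ago vs limit 270 → not met
3. vehicle safety inspection 67 days ago vs limit 60 → not met
4. driver drug-and-alcohol testing 393 days ago vs limit 365 → not met
5. preventable accidents in the past year 9 > 5 → not met
6. condition 'transports hazardous materials' holds; vehicle maintenance records absent → not met
7. driver qualification files absent → not met
8. brake system inspection 33 days ago vs limit 30 → not met
Not met: 7 of 8

7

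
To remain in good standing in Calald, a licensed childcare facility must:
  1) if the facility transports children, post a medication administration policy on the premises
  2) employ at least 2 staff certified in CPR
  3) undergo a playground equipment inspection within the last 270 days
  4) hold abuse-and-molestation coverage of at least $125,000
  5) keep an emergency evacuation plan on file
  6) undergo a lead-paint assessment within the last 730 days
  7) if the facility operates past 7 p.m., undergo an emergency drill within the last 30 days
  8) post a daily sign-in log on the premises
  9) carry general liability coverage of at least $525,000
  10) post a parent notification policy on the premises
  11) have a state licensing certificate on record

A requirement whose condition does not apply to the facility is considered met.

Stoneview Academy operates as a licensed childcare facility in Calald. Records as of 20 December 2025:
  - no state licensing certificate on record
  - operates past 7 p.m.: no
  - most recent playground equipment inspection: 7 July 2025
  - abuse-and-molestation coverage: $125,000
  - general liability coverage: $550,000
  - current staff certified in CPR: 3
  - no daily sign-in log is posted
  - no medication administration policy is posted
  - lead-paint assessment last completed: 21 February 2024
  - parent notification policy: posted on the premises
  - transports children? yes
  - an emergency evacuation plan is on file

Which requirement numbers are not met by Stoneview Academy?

1. condition 'transports children' holds; medication administration policy absent → not met
2. staff certified in CPR 3 ≥ 2 → met
3. playground equipment inspection 166 days ago vs limit 270 → met
4. abuse-and-molestation coverage $125,000 ≥ $125,000 → met
5. emergency evacuation plan present → met
6. lead-paint assessment 668 days ago vs limit 730 → met
7. condition 'operates past 7 p.m.' does not hold → requirement n/a → met
8. daily sign-in log absent → not met
9. general liability coverage $550,000 ≥ $525,000 → met
10. parent notification policy present → met
11. state licensing certificate absent → not met
Not met: 1, 8, 11

1, 8, 11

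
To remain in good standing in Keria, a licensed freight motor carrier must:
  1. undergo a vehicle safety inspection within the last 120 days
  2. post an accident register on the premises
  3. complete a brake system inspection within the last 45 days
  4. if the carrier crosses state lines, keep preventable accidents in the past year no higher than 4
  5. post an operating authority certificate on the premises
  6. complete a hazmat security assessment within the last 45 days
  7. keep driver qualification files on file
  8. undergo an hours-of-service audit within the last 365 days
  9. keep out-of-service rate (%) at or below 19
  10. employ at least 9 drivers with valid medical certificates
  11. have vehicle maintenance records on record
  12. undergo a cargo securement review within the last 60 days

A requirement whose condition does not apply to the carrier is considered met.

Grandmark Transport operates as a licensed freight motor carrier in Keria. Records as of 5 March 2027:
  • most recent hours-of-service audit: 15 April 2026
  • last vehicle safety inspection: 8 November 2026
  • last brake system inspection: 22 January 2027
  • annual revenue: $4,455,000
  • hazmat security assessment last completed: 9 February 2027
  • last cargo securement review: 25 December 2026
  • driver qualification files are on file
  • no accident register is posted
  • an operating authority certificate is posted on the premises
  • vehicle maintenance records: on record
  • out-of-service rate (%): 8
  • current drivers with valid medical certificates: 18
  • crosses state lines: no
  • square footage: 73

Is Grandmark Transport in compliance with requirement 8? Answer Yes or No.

Yes

8. hours-of-service audit 324 days ago vs limit 365 → met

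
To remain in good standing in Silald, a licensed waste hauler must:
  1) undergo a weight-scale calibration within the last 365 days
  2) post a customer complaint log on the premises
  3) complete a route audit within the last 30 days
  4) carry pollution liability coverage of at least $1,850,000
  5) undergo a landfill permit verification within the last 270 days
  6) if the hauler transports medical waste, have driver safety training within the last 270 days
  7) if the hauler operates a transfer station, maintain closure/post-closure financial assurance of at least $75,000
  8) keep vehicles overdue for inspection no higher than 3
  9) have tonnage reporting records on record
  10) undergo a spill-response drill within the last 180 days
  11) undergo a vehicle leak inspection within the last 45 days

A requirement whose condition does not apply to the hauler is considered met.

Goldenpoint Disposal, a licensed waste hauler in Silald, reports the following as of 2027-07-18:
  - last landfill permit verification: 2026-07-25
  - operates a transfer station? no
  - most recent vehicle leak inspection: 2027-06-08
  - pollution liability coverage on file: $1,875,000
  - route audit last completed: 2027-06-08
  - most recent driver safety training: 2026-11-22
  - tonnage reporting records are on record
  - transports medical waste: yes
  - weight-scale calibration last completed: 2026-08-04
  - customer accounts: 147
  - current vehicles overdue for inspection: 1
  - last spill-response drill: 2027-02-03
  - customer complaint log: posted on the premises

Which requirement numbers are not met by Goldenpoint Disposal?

3, 5

1. weight-scale calibration 348 days ago vs limit 365 → met
2. customer complaint log present → met
3. route audit 40 days ago vs limit 30 → not met
4. pollution liability coverage $1,875,000 ≥ $1,850,000 → met
5. landfill permit verification 358 days ago vs limit 270 → not met
6. condition 'transports medical waste' holds; driver safety training 238 days ago vs limit 270 → met
7. condition 'operates a transfer station' does not hold → requirement n/a → met
8. vehicles overdue for inspection 1 ≤ 3 → met
9. tonnage reporting records present → met
10. spill-response drill 165 days ago vs limit 180 → met
11. vehicle leak inspection 40 days ago vs limit 45 → met
Not met: 3, 5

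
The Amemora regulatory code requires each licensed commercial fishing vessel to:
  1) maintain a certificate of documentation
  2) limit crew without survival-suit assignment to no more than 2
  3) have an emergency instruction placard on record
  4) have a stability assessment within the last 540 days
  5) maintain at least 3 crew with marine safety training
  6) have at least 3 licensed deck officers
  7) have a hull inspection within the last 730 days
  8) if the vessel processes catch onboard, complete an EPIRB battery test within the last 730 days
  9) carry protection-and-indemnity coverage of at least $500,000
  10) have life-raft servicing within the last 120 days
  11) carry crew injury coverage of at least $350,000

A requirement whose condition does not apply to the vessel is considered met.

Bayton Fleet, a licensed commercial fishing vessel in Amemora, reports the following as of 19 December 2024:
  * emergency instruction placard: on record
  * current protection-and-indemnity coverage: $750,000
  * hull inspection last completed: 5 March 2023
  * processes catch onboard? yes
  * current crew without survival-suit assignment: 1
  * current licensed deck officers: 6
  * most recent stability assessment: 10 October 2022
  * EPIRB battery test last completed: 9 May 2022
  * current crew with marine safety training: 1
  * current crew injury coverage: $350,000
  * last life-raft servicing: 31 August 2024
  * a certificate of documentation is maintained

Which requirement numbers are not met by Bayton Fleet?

4, 5, 8

1. certificate of documentation present → met
2. crew without survival-suit assignment 1 ≤ 2 → met
3. emergency instruction placard present → met
4. stability assessment 801 days ago vs limit 540 → not met
5. crew with marine safety training 1 < 3 → not met
6. licensed deck officers 6 ≥ 3 → met
7. hull inspection 655 days ago vs limit 730 → met
8. condition 'processes catch onboard' holds; EPIRB battery test 955 days ago vs limit 730 → not met
9. protection-and-indemnity coverage $750,000 ≥ $500,000 → met
10. life-raft servicing 110 days ago vs limit 120 → met
11. crew injury coverage $350,000 ≥ $350,000 → met
Not met: 4, 5, 8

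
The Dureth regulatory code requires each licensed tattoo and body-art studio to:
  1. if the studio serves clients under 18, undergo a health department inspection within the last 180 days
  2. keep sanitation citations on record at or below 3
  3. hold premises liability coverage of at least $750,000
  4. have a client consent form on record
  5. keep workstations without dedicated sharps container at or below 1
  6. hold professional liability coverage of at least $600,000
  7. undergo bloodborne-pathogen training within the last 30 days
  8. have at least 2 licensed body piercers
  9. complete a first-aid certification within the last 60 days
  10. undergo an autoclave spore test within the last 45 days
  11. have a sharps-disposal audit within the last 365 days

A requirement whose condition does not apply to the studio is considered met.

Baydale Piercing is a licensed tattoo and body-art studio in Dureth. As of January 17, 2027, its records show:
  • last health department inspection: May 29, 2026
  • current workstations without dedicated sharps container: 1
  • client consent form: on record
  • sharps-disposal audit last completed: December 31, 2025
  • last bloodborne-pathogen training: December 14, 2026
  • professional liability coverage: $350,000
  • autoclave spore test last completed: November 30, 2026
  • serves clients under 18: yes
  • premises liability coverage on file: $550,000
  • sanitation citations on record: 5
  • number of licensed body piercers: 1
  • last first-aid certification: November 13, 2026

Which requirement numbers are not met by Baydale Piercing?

1, 2, 3, 6, 7, 8, 9, 10, 11

1. condition 'serves clients under 18' holds; health department inspection 233 days ago vs limit 180 → not met
2. sanitation citations on record 5 > 3 → not met
3. premises liability coverage $550,000 < $750,000 → not met
4. client consent form present → met
5. workstations without dedicated sharps container 1 ≤ 1 → met
6. professional liability coverage $350,000 < $600,000 → not met
7. bloodborne-pathogen training 34 days ago vs limit 30 → not met
8. licensed body piercers 1 < 2 → not met
9. first-aid certification 65 days ago vs limit 60 → not met
10. autoclave spore test 48 days ago vs limit 45 → not met
11. sharps-disposal audit 382 days ago vs limit 365 → not met
Not met: 1, 2, 3, 6, 7, 8, 9, 10, 11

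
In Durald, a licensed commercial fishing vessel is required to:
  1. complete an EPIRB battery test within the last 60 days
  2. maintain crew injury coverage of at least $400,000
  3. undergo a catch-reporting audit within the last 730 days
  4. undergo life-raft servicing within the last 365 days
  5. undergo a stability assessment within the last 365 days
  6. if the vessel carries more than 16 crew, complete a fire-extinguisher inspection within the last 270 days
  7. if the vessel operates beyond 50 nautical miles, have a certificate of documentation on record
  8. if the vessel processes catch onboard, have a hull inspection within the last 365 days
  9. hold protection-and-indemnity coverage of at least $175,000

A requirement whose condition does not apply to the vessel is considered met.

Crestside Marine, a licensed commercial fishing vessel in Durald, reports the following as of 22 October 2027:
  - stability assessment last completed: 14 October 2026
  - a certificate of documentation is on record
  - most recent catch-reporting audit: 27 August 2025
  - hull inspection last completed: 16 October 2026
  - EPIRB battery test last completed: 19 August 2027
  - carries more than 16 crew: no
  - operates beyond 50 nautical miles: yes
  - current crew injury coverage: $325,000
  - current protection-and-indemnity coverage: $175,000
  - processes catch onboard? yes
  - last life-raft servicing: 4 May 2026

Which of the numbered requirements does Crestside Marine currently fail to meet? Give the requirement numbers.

1, 2, 3, 4, 5, 8

1. EPIRB battery test 64 days ago vs limit 60 → not met
2. crew injury coverage $325,000 < $400,000 → not met
3. catch-reporting audit 786 days ago vs limit 730 → not met
4. life-raft servicing 536 days ago vs limit 365 → not met
5. stability assessment 373 days ago vs limit 365 → not met
6. condition 'carries more than 16 crew' does not hold → requirement n/a → met
7. condition 'operates beyond 50 nautical miles' holds; certificate of documentation present → met
8. condition 'processes catch onboard' holds; hull inspection 371 days ago vs limit 365 → not met
9. protection-and-indemnity coverage $175,000 ≥ $175,000 → met
Not met: 1, 2, 3, 4, 5, 8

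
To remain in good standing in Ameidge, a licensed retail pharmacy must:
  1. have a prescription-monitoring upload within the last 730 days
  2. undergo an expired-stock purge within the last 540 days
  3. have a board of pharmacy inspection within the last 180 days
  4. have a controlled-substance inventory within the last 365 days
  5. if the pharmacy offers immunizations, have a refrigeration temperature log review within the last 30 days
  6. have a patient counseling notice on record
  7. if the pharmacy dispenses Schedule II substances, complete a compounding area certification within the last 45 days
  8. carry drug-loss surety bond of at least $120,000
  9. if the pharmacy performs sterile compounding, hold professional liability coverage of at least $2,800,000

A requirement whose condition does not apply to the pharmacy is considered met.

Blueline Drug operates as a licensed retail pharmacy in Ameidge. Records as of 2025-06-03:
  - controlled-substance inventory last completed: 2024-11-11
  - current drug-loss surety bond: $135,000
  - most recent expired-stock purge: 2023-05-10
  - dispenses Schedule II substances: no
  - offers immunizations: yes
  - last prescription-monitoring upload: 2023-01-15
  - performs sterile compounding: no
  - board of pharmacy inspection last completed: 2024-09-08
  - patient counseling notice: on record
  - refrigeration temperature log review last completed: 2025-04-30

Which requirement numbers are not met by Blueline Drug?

1. prescription-monitoring upload 870 days ago vs limit 730 → not met
2. expired-stock purge 755 days ago vs limit 540 → not met
3. board of pharmacy inspection 268 days ago vs limit 180 → not met
4. controlled-substance inventory 204 days ago vs limit 365 → met
5. condition 'offers immunizations' holds; refrigeration temperature log review 34 days ago vs limit 30 → not met
6. patient counseling notice present → met
7. condition 'dispenses Schedule II substances' does not hold → requirement n/a → met
8. drug-loss surety bond $135,000 ≥ $120,000 → met
9. condition 'performs sterile compounding' does not hold → requirement n/a → met
Not met: 1, 2, 3, 5

1, 2, 3, 5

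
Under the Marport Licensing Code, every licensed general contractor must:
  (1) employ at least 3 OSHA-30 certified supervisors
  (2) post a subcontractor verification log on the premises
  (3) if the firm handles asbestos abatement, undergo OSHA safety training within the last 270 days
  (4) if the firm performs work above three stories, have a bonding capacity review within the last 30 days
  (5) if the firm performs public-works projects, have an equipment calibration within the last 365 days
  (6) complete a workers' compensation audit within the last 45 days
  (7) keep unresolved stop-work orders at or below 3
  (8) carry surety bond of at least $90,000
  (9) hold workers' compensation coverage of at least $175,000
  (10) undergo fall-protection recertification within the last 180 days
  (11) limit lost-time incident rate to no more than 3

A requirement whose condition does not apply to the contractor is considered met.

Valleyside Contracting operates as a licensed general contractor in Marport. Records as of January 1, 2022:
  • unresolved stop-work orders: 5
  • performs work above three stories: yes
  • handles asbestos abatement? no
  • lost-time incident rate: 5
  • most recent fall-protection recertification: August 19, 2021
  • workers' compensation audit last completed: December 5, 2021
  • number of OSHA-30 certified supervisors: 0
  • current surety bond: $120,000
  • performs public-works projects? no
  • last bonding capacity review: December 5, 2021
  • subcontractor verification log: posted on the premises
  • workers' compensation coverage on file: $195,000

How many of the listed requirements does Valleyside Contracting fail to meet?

1. OSHA-30 certified supervisors 0 < 3 → not met
2. subcontractor verification log present → met
3. condition 'handles asbestos abatement' does not hold → requirement n/a → met
4. condition 'performs work above three stories' holds; bonding capacity review 27 days ago vs limit 30 → met
5. condition 'performs public-works projects' does not hold → requirement n/a → met
6. workers' compensation audit 27 days ago vs limit 45 → met
7. unresolved stop-work orders 5 > 3 → not met
8. surety bond $120,000 ≥ $90,000 → met
9. workers' compensation coverage $195,000 ≥ $175,000 → met
10. fall-protection recertification 135 days ago vs limit 180 → met
11. lost-time incident rate 5 > 3 → not met
Not met: 3 of 11

3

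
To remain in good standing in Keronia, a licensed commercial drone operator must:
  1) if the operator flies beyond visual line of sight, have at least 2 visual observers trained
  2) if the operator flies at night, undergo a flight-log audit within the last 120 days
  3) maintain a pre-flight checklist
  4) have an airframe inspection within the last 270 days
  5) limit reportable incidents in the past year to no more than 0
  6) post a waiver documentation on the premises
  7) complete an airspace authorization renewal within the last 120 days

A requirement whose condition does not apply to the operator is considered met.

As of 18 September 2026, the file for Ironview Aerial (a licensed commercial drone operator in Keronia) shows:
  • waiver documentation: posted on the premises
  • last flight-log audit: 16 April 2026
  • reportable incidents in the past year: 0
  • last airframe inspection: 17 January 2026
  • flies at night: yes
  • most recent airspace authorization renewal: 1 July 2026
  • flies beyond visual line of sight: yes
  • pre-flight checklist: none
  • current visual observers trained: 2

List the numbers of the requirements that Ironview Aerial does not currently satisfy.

2, 3

1. condition 'flies beyond visual line of sight' holds; visual observers trained 2 ≥ 2 → met
2. condition 'flies at night' holds; flight-log audit 155 days ago vs limit 120 → not met
3. pre-flight checklist absent → not met
4. airframe inspection 244 days ago vs limit 270 → met
5. reportable incidents in the past year 0 ≤ 0 → met
6. waiver documentation present → met
7. airspace authorization renewal 79 days ago vs limit 120 → met
Not met: 2, 3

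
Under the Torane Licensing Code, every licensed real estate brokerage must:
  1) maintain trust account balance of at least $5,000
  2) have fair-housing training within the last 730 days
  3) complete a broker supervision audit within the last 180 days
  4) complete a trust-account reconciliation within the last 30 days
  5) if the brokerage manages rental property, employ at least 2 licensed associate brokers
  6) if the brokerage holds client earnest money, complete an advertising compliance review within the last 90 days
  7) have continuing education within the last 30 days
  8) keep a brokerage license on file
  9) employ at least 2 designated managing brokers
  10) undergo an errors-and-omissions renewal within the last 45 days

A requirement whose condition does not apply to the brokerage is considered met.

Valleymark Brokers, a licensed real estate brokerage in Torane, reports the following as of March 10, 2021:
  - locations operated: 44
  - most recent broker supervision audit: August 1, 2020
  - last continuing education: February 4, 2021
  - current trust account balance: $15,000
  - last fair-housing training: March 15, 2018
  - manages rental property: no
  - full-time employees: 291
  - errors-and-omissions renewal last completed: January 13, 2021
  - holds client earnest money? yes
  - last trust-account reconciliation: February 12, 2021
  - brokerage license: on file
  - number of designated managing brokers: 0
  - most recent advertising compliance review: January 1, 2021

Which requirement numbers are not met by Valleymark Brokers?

2, 3, 7, 9, 10

1. trust account balance $15,000 ≥ $5,000 → met
2. fair-housing training 1091 days ago vs limit 730 → not met
3. broker supervision audit 221 days ago vs limit 180 → not met
4. trust-account reconciliation 26 days ago vs limit 30 → met
5. condition 'manages rental property' does not hold → requirement n/a → met
6. condition 'holds client earnest money' holds; advertising compliance review 68 days ago vs limit 90 → met
7. continuing education 34 days ago vs limit 30 → not met
8. brokerage license present → met
9. designated managing brokers 0 < 2 → not met
10. errors-and-omissions renewal 56 days ago vs limit 45 → not met
Not met: 2, 3, 7, 9, 10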